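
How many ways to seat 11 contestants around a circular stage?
Circular: fix one position, arrange the rest. (11-1)! = 3628800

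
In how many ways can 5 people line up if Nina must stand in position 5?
Fix one position: (5-1)! = 24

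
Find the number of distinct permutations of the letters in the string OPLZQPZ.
7! / (1! × 1! × 2! × 1! × 2!) = 1260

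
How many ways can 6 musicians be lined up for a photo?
6! = 720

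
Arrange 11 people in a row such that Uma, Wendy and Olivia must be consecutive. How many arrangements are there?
Treat the 3 as one block: (11-3+1)! × 3! = 362880 × 6 = 2177280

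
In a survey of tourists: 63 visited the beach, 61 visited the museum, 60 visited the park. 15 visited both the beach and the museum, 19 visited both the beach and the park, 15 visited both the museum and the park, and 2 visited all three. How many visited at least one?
|A∪B∪C| = 63+61+60-15-19-15+2 = 137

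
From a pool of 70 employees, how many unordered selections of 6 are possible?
C(70,6) = 70!/(6!×64!) = 131115985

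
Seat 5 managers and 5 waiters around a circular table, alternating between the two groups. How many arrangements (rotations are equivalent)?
Fix one of the managers: (5-1)! ways for the remaining managers, × 5! ways for the waiters = 24 × 120 = 2880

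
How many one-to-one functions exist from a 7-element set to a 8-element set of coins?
P(8,7) = 8!/(8-7)! = 40320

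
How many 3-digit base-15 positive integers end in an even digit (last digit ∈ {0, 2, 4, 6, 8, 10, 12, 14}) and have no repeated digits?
Last∈{0,2,4,6,8,10,12,14}. Last=0: 182. Last nonzero: 7×13×P(13,1) = 1183. Total = 1365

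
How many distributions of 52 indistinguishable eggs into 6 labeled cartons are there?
C(52+6-1, 6-1) = C(57, 5) = 4187106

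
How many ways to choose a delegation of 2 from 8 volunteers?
C(8,2) = 8!/(2!×6!) = 28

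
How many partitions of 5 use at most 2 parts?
By conjugation, equals partitions of 5 into parts ≤ 2. Let r_j(i) = number of partitions of i into parts ≤ j, for i = 0..5. r_1(i) = 1 for all i; r_j(i) = r_{j-1}(i) + r_j(i-j). Rows j = 2..2: ≤2: 1 1 2 2 3 3. r_2(5) = 3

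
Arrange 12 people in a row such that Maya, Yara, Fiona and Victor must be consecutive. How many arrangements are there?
Treat the 4 as one block: (12-4+1)! × 4! = 362880 × 24 = 8709120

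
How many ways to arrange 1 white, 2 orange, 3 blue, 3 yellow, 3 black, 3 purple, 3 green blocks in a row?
18! / (1! × 2! × 3! × 3! × 3! × 3! × 3!) = 411675264000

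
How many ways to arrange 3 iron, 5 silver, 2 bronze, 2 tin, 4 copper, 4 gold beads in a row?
20! / (3! × 5! × 2! × 2! × 4! × 4!) = 1466593128000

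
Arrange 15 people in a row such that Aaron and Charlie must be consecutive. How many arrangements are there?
Treat the 2 as one block: (15-2+1)! × 2! = 87178291200 × 2 = 174356582400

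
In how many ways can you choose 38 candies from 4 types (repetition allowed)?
C(38+4-1, 4-1) = C(41, 3) = 10660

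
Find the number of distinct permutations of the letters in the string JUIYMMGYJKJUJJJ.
15! / (1! × 2! × 2! × 2! × 6! × 1! × 1!) = 227026800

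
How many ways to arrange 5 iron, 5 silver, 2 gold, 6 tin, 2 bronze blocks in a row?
20! / (5! × 5! × 2! × 6! × 2!) = 58663725120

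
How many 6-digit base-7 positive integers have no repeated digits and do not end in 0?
Last digit: 6 nonzero choices. First digit: 5 (nonzero, ≠last). Middle 4: P(5,4) = 120. Total = 3600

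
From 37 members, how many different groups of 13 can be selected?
C(37,13) = 37!/(13!×24!) = 3562467300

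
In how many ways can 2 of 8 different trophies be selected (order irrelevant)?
C(8,2) = 8!/(2!×6!) = 28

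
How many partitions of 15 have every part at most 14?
Let r_j(i) = number of partitions of i into parts ≤ j, for i = 0..15. r_1(i) = 1 for all i; r_j(i) = r_{j-1}(i) + r_j(i-j). Rows j = 2..14: ≤2: 1 1 2 2 3 3 4 4 5 5 6 6 7 7 8 8; ≤3: 1 1 2 3 4 5 7 8 10 12 14 16 19 21 24 27; ≤4: 1 1 2 3 5 6 9 11 15 18 23 27 34 39 47 54; ≤5: 1 1 2 3 5 7 10 13 18 23 30 37 47 57 70 84; ≤6: 1 1 2 3 5 7 11 14 20 26 35 44 58 71 90 110; ≤7: 1 1 2 3 5 7 11 15 21 28 38 49 65 82 105 131; ≤8: 1 1 2 3 5 7 11 15 22 29 40 52 70 89 116 146; ≤9: 1 1 2 3 5 7 11 15 22 30 41 54 73 94 123 157; ≤10: 1 1 2 3 5 7 11 15 22 30 42 55 75 97 128 164; ≤11: 1 1 2 3 5 7 11 15 22 30 42 56 76 99 131 169; ≤12: 1 1 2 3 5 7 11 15 22 30 42 56 77 100 133 172; ≤13: 1 1 2 3 5 7 11 15 22 30 42 56 77 101 134 174; ≤14: 1 1 2 3 5 7 11 15 22 30 42 56 77 101 135 175. r_14(15) = 175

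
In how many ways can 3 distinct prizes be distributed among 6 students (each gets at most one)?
P(6,3) = 6!/(6-3)! = 120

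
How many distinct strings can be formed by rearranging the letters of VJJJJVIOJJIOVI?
14! / (3! × 6! × 3! × 2!) = 1681680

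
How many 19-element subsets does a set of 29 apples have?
C(29,19) = 29!/(19!×10!) = 20030010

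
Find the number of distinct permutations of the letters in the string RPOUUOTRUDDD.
12! / (2! × 1! × 3! × 1! × 3! × 2!) = 3326400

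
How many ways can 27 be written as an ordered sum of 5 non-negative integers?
C(27+5-1, 5-1) = C(31, 4) = 31465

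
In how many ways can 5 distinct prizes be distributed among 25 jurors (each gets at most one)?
P(25,5) = 25!/(25-5)! = 6375600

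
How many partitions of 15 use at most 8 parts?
By conjugation, equals partitions of 15 into parts ≤ 8. Let r_j(i) = number of partitions of i into parts ≤ j, for i = 0..15. r_1(i) = 1 for all i; r_j(i) = r_{j-1}(i) + r_j(i-j). Rows j = 2..8: ≤2: 1 1 2 2 3 3 4 4 5 5 6 6 7 7 8 8; ≤3: 1 1 2 3 4 5 7 8 10 12 14 16 19 21 24 27; ≤4: 1 1 2 3 5 6 9 11 15 18 23 27 34 39 47 54; ≤5: 1 1 2 3 5 7 10 13 18 23 30 37 47 57 70 84; ≤6: 1 1 2 3 5 7 11 14 20 26 35 44 58 71 90 110; ≤7: 1 1 2 3 5 7 11 15 21 28 38 49 65 82 105 131; ≤8: 1 1 2 3 5 7 11 15 22 29 40 52 70 89 116 146. r_8(15) = 146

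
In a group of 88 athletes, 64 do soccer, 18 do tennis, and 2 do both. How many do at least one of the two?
|A∪B| = |A| + |B| - |A∩B| = 64 + 18 - 2 = 80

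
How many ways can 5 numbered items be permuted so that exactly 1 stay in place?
Choose the 1 fixed point C(5,1) = 5, derange the rest: !4 = Σ_{j=0}^{4} (-1)^j·4!/j! = 24 - 24 + 12 - 4 + 1 = 9. Product = 5 × 9 = 45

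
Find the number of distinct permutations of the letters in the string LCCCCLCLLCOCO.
13! / (4! × 2! × 7!) = 25740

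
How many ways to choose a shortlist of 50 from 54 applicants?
C(54,50) = 54!/(50!×4!) = 316251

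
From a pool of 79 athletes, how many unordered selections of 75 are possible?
C(79,75) = 79!/(75!×4!) = 1502501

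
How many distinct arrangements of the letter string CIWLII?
6! / (1! × 1! × 3! × 1!) = 120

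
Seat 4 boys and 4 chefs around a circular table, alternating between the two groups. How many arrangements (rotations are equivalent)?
Fix one of the boys: (4-1)! ways for the remaining boys, × 4! ways for the chefs = 6 × 24 = 144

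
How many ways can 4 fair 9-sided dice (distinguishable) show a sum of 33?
Coefficient of x^33 in (x + x² + ... + x^9)^4. By inclusion-exclusion on dice exceeding 9: Σ_j (-1)^j C(4,j)·C(33-1-9j, 3) = C(4,0)·C(32,3) - C(4,1)·C(23,3) + C(4,2)·C(14,3) - C(4,3)·C(5,3) = 1·4960 - 4·1771 + 6·364 - 4·10 = 20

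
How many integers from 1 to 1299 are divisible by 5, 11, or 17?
⌊1299/5⌋+⌊1299/11⌋+⌊1299/17⌋ - ⌊1299/55⌋-⌊1299/85⌋-⌊1299/187⌋ + ⌊1299/935⌋ = 259+118+76 - 23-15-6 + 1 = 410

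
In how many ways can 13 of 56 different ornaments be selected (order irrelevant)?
C(56,13) = 56!/(13!×43!) = 1889912732400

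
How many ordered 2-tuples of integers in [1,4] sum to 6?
Coefficient of x^6 in (x + x² + ... + x^4)^2. By inclusion-exclusion on dice exceeding 4: Σ_j (-1)^j C(2,j)·C(6-1-4j, 1) = C(2,0)·C(5,1) - C(2,1)·C(1,1) = 1·5 - 2·1 = 3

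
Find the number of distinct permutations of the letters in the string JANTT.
5! / (1! × 2! × 1! × 1!) = 60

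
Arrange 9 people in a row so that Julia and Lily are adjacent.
Treat as block: (9-1)! × 2! = 40320 × 2 = 80640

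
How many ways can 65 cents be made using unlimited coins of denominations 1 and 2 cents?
Coefficient of x^65 in 1/(1-x^1) · 1/(1-x^2). Use j coins of 2 for j = 0..⌊65/2⌋ = 32, the rest in 1s: 32 + 1 = 33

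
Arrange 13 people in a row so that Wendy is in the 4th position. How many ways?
Fix one position: (13-1)! = 479001600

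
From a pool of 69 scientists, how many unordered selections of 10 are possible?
C(69,10) = 69!/(10!×59!) = 340032449328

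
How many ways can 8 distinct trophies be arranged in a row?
8! = 40320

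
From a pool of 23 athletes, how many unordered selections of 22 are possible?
C(23,22) = 23!/(22!×1!) = 23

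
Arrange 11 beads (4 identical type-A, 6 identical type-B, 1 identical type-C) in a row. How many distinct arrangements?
11! / (4! × 6! × 1!) = 2310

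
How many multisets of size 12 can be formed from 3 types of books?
C(12+3-1, 3-1) = C(14, 2) = 91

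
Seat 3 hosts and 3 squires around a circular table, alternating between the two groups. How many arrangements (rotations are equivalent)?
Fix one of the hosts: (3-1)! ways for the remaining hosts, × 3! ways for the squires = 2 × 6 = 12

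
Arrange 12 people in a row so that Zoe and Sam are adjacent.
Treat as block: (12-1)! × 2! = 39916800 × 2 = 79833600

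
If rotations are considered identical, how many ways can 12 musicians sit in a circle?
Circular: fix one position, arrange the rest. (12-1)! = 39916800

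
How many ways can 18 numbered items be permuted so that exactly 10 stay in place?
Choose the 10 fixed points C(18,10) = 43758, derange the rest: !8 = Σ_{j=0}^{8} (-1)^j·8!/j! = 40320 - 40320 + 20160 - 6720 + 1680 - 336 + 56 - 8 + 1 = 14833. Product = 43758 × 14833 = 649062414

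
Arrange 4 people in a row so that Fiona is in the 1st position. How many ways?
Fix one position: (4-1)! = 6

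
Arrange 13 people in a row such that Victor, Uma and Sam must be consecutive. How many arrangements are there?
Treat the 3 as one block: (13-3+1)! × 3! = 39916800 × 6 = 239500800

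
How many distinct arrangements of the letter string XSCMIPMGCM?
10! / (3! × 1! × 2! × 1! × 1! × 1! × 1!) = 302400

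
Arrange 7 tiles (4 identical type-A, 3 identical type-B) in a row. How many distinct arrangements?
7! / (4! × 3!) = 35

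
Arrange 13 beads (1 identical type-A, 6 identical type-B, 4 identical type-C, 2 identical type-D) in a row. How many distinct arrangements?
13! / (1! × 6! × 4! × 2!) = 180180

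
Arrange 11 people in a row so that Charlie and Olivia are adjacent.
Treat as block: (11-1)! × 2! = 3628800 × 2 = 7257600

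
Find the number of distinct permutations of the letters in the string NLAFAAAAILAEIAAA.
16! / (9! × 1! × 2! × 1! × 2! × 1!) = 14414400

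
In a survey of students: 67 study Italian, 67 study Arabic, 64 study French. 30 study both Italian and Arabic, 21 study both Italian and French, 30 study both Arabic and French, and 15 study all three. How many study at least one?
|A∪B∪C| = 67+67+64-30-21-30+15 = 132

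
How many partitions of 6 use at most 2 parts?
By conjugation, equals partitions of 6 into parts ≤ 2. Let r_j(i) = number of partitions of i into parts ≤ j, for i = 0..6. r_1(i) = 1 for all i; r_j(i) = r_{j-1}(i) + r_j(i-j). Rows j = 2..2: ≤2: 1 1 2 2 3 3 4. r_2(6) = 4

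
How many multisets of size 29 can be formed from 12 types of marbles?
C(29+12-1, 12-1) = C(40, 11) = 2311801440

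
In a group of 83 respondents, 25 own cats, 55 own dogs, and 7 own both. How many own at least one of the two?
|A∪B| = |A| + |B| - |A∩B| = 25 + 55 - 7 = 73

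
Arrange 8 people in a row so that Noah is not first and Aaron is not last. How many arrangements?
By inclusion-exclusion: 8! - 2×(8-1)! + (8-2)! = 40320 - 10080 + 720 = 30960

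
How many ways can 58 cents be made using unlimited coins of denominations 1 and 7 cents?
Coefficient of x^58 in 1/(1-x^1) · 1/(1-x^7). Use j coins of 7 for j = 0..⌊58/7⌋ = 8, the rest in 1s: 8 + 1 = 9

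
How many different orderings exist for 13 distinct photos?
13! = 6227020800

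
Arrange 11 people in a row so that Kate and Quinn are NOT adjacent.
Total - adjacent = 11! - (11-1)!×2 = 39916800 - 7257600 = 32659200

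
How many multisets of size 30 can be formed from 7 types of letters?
C(30+7-1, 7-1) = C(36, 6) = 1947792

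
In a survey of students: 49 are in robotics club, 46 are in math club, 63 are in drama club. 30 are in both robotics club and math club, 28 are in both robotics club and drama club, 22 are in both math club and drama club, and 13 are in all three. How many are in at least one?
|A∪B∪C| = 49+46+63-30-28-22+13 = 91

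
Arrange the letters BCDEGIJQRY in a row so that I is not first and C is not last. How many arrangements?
By inclusion-exclusion: 10! - 2×(10-1)! + (10-2)! = 3628800 - 725760 + 40320 = 2943360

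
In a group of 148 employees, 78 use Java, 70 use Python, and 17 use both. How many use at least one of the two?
|A∪B| = |A| + |B| - |A∩B| = 78 + 70 - 17 = 131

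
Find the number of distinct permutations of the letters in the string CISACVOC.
8! / (1! × 1! × 1! × 1! × 1! × 3!) = 6720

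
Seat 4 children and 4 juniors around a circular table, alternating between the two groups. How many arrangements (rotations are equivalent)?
Fix one of the children: (4-1)! ways for the remaining children, × 4! ways for the juniors = 6 × 24 = 144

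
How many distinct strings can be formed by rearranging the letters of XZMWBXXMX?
9! / (2! × 4! × 1! × 1! × 1!) = 7560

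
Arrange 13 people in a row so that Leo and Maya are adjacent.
Treat as block: (13-1)! × 2! = 479001600 × 2 = 958003200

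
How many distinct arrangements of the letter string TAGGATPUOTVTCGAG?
16! / (4! × 1! × 4! × 3! × 1! × 1! × 1! × 1!) = 6054048000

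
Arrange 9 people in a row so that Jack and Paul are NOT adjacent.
Total - adjacent = 9! - (9-1)!×2 = 362880 - 80640 = 282240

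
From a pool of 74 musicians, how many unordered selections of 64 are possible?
C(74,64) = 74!/(64!×10!) = 718406958841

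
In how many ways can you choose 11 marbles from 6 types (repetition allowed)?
C(11+6-1, 6-1) = C(16, 5) = 4368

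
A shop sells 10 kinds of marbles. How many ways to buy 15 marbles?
C(15+10-1, 10-1) = C(24, 9) = 1307504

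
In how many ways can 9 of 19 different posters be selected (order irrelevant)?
C(19,9) = 19!/(9!×10!) = 92378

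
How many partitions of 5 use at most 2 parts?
By conjugation, equals partitions of 5 into parts ≤ 2. Let r_j(i) = number of partitions of i into parts ≤ j, for i = 0..5. r_1(i) = 1 for all i; r_j(i) = r_{j-1}(i) + r_j(i-j). Rows j = 2..2: ≤2: 1 1 2 2 3 3. r_2(5) = 3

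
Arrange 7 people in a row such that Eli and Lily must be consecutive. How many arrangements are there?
Treat the 2 as one block: (7-2+1)! × 2! = 720 × 2 = 1440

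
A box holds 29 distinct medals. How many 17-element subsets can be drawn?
C(29,17) = 29!/(17!×12!) = 51895935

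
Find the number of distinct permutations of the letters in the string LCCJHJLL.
8! / (2! × 2! × 1! × 3!) = 1680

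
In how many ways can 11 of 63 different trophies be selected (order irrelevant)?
C(63,11) = 63!/(11!×52!) = 615790256823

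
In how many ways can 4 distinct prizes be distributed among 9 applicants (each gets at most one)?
P(9,4) = 9!/(9-4)! = 3024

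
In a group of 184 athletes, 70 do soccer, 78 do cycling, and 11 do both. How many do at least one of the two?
|A∪B| = |A| + |B| - |A∩B| = 70 + 78 - 11 = 137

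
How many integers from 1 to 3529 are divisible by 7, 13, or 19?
⌊3529/7⌋+⌊3529/13⌋+⌊3529/19⌋ - ⌊3529/91⌋-⌊3529/133⌋-⌊3529/247⌋ + ⌊3529/1729⌋ = 504+271+185 - 38-26-14 + 2 = 884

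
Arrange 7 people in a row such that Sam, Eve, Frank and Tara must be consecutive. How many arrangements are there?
Treat the 4 as one block: (7-4+1)! × 4! = 24 × 24 = 576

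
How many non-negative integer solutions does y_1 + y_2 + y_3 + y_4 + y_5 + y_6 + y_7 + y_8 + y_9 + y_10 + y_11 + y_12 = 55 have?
C(55+12-1, 12-1) = C(66, 11) = 1074082795968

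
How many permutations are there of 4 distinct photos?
4! = 24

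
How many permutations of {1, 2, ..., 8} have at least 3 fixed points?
Exactly j fixed points: C(8,j)·!(8-j); sum over j ≥ 3 (derangement numbers via !m = (m-1)·(!(m-1) + !(m-2)): !0..!5 = 1, 0, 1, 2, 9, 44). Σ_{j=3}^{8} C(8,j)·!(8-j) = C(8,3)·!5 + C(8,4)·!4 + C(8,5)·!3 + C(8,6)·!2 + C(8,7)·!1 + C(8,8)·!0 = 56·44 + 70·9 + 56·2 + 28·1 + 8·0 + 1·1 = 3235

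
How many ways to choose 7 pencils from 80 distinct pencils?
C(80,7) = 80!/(7!×73!) = 3176716400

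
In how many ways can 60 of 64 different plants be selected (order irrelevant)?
C(64,60) = 64!/(60!×4!) = 635376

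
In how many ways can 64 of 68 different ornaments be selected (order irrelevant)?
C(68,64) = 68!/(64!×4!) = 814385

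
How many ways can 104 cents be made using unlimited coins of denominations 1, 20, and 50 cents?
Coefficient of x^104 in 1/(1-x^1) · 1/(1-x^20) · 1/(1-x^50). Case on j = number of 50-cent coins (j = 0..2); remainder r = 104 - 50j is made from {1,20} in ⌊r/20⌋+1 ways. r = 104, 54, 4 → 6 + 3 + 1 = 10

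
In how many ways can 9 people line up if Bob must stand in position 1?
Fix one position: (9-1)! = 40320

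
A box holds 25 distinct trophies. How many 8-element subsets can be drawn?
C(25,8) = 25!/(8!×17!) = 1081575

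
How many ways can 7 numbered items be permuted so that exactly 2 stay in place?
Choose the 2 fixed points C(7,2) = 21, derange the rest: !5 = Σ_{j=0}^{5} (-1)^j·5!/j! = 120 - 120 + 60 - 20 + 5 - 1 = 44. Product = 21 × 44 = 924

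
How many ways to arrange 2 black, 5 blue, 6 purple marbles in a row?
13! / (2! × 5! × 6!) = 36036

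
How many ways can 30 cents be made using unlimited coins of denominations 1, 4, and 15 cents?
Coefficient of x^30 in 1/(1-x^1) · 1/(1-x^4) · 1/(1-x^15). Case on j = number of 15-cent coins (j = 0..2); remainder r = 30 - 15j is made from {1,4} in ⌊r/4⌋+1 ways. r = 30, 15, 0 → 8 + 4 + 1 = 13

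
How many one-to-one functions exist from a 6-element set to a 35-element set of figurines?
P(35,6) = 35!/(35-6)! = 1168675200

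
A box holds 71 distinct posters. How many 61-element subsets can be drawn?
C(71,61) = 71!/(61!×10!) = 461738052776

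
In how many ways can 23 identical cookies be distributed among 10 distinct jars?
C(23+10-1, 10-1) = C(32, 9) = 28048800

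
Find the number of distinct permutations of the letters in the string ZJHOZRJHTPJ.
11! / (1! × 1! × 1! × 1! × 2! × 2! × 3!) = 1663200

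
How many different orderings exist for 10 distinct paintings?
10! = 3628800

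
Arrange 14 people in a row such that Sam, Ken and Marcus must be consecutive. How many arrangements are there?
Treat the 3 as one block: (14-3+1)! × 3! = 479001600 × 6 = 2874009600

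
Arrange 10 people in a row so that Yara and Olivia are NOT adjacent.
Total - adjacent = 10! - (10-1)!×2 = 3628800 - 725760 = 2903040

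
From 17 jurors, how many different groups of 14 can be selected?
C(17,14) = 17!/(14!×3!) = 680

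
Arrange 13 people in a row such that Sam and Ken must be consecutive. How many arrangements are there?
Treat the 2 as one block: (13-2+1)! × 2! = 479001600 × 2 = 958003200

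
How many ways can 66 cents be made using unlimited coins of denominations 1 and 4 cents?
Coefficient of x^66 in 1/(1-x^1) · 1/(1-x^4). Use j coins of 4 for j = 0..⌊66/4⌋ = 16, the rest in 1s: 16 + 1 = 17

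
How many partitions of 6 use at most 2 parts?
By conjugation, equals partitions of 6 into parts ≤ 2. Let r_j(i) = number of partitions of i into parts ≤ j, for i = 0..6. r_1(i) = 1 for all i; r_j(i) = r_{j-1}(i) + r_j(i-j). Rows j = 2..2: ≤2: 1 1 2 2 3 3 4. r_2(6) = 4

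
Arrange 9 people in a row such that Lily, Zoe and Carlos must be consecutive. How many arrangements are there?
Treat the 3 as one block: (9-3+1)! × 3! = 5040 × 6 = 30240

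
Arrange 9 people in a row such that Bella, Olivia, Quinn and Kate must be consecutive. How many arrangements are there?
Treat the 4 as one block: (9-4+1)! × 4! = 720 × 24 = 17280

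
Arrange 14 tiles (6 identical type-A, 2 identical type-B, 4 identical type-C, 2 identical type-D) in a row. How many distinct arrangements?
14! / (6! × 2! × 4! × 2!) = 1261260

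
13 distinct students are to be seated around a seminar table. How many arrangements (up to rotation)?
Circular: fix one position, arrange the rest. (13-1)! = 479001600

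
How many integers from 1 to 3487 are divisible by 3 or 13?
⌊3487/3⌋ + ⌊3487/13⌋ - ⌊3487/39⌋ = 1162 + 268 - 89 = 1341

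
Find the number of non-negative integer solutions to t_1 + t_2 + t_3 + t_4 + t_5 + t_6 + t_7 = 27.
C(27+7-1, 7-1) = C(33, 6) = 1107568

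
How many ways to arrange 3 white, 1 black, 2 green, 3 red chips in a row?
9! / (3! × 1! × 2! × 3!) = 5040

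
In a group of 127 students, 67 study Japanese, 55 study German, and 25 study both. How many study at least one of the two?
|A∪B| = |A| + |B| - |A∩B| = 67 + 55 - 25 = 97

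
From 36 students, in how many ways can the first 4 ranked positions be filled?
P(36,4) = 36!/(36-4)! = 1413720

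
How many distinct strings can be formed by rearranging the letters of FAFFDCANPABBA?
13! / (1! × 1! × 3! × 1! × 4! × 2! × 1!) = 21621600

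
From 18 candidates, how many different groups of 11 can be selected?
C(18,11) = 18!/(11!×7!) = 31824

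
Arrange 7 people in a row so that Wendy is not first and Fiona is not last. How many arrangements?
By inclusion-exclusion: 7! - 2×(7-1)! + (7-2)! = 5040 - 1440 + 120 = 3720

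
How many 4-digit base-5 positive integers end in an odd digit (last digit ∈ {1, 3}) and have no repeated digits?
Last∈{1,3}. Last=0: 0. Last nonzero: 2×3×P(3,2) = 36. Total = 36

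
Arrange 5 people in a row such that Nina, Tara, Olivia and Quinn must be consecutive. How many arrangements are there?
Treat the 4 as one block: (5-4+1)! × 4! = 2 × 24 = 48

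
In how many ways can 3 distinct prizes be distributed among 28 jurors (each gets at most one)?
P(28,3) = 28!/(28-3)! = 19656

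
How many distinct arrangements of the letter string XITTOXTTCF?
10! / (1! × 1! × 2! × 1! × 1! × 4!) = 75600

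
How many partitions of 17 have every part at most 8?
Let r_j(i) = number of partitions of i into parts ≤ j, for i = 0..17. r_1(i) = 1 for all i; r_j(i) = r_{j-1}(i) + r_j(i-j). Rows j = 2..8: ≤2: 1 1 2 2 3 3 4 4 5 5 6 6 7 7 8 8 9 9; ≤3: 1 1 2 3 4 5 7 8 10 12 14 16 19 21 24 27 30 33; ≤4: 1 1 2 3 5 6 9 11 15 18 23 27 34 39 47 54 64 72; ≤5: 1 1 2 3 5 7 10 13 18 23 30 37 47 57 70 84 101 119; ≤6: 1 1 2 3 5 7 11 14 20 26 35 44 58 71 90 110 136 163; ≤7: 1 1 2 3 5 7 11 15 21 28 38 49 65 82 105 131 164 201; ≤8: 1 1 2 3 5 7 11 15 22 29 40 52 70 89 116 146 186 230. r_8(17) = 230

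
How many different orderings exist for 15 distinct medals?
15! = 1307674368000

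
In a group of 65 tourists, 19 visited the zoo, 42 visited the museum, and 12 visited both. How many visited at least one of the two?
|A∪B| = |A| + |B| - |A∩B| = 19 + 42 - 12 = 49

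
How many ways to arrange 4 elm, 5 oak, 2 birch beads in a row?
11! / (4! × 5! × 2!) = 6930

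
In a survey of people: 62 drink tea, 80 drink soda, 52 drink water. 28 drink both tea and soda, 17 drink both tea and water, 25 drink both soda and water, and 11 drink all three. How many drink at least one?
|A∪B∪C| = 62+80+52-28-17-25+11 = 135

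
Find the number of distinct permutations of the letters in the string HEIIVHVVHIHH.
12! / (3! × 5! × 3! × 1!) = 110880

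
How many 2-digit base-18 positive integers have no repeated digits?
First digit: 17 choices (nonzero). Then descending: 17 × 17 = 289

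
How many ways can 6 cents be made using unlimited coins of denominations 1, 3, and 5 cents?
Coefficient of x^6 in 1/(1-x^1) · 1/(1-x^3) · 1/(1-x^5). Case on j = number of 5-cent coins (j = 0..1); remainder r = 6 - 5j is made from {1,3} in ⌊r/3⌋+1 ways. r = 6, 1 → 3 + 1 = 4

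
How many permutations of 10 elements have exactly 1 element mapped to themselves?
Choose the 1 fixed point C(10,1) = 10, derange the rest: !9 = Σ_{j=0}^{9} (-1)^j·9!/j! = 362880 - 362880 + 181440 - 60480 + 15120 - 3024 + 504 - 72 + 9 - 1 = 133496. Product = 10 × 133496 = 1334960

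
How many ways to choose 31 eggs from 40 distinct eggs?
C(40,31) = 40!/(31!×9!) = 273438880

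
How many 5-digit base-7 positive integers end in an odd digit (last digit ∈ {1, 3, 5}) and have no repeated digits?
Last∈{1,3,5}. Last=0: 0. Last nonzero: 3×5×P(5,3) = 900. Total = 900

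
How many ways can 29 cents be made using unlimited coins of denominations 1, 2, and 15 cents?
Coefficient of x^29 in 1/(1-x^1) · 1/(1-x^2) · 1/(1-x^15). Case on j = number of 15-cent coins (j = 0..1); remainder r = 29 - 15j is made from {1,2} in ⌊r/2⌋+1 ways. r = 29, 14 → 15 + 8 = 23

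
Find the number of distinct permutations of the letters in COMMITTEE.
9! / (1! × 1! × 2! × 1! × 2! × 2!) = 45360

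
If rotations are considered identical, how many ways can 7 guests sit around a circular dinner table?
Circular: fix one position, arrange the rest. (7-1)! = 720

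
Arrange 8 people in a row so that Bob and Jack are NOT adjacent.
Total - adjacent = 8! - (8-1)!×2 = 40320 - 10080 = 30240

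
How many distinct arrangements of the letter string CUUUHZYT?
8! / (1! × 1! × 1! × 1! × 1! × 3!) = 6720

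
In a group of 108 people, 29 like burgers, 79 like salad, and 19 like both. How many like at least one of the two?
|A∪B| = |A| + |B| - |A∩B| = 29 + 79 - 19 = 89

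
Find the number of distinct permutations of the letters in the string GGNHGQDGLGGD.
12! / (6! × 1! × 1! × 2! × 1! × 1!) = 332640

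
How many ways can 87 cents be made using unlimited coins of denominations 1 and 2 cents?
Coefficient of x^87 in 1/(1-x^1) · 1/(1-x^2). Use j coins of 2 for j = 0..⌊87/2⌋ = 43, the rest in 1s: 43 + 1 = 44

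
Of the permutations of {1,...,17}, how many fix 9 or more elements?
Exactly j fixed points: C(17,j)·!(17-j); sum over j ≥ 9 (derangement numbers via !m = (m-1)·(!(m-1) + !(m-2)): !0..!8 = 1, 0, 1, 2, 9, 44, 265, 1854, 14833). Σ_{j=9}^{17} C(17,j)·!(17-j) = C(17,9)·!8 + C(17,10)·!7 + C(17,11)·!6 + C(17,12)·!5 + C(17,13)·!4 + C(17,14)·!3 + C(17,15)·!2 + C(17,16)·!1 + C(17,17)·!0 = 24310·14833 + 19448·1854 + 12376·265 + 6188·44 + 2380·9 + 680·2 + 136·1 + 17·0 + 1·1 = 400221651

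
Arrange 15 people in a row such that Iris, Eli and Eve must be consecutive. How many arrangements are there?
Treat the 3 as one block: (15-3+1)! × 3! = 6227020800 × 6 = 37362124800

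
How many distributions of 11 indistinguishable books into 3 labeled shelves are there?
C(11+3-1, 3-1) = C(13, 2) = 78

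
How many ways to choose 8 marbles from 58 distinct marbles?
C(58,8) = 58!/(8!×50!) = 1916797311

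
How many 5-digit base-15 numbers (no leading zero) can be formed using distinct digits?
First digit: 14 choices (nonzero). Then descending: 14 × 14 × 13 × 12 × 11 = 336336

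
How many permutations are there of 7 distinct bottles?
7! = 5040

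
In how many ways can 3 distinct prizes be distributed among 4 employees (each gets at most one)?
P(4,3) = 4!/(4-3)! = 24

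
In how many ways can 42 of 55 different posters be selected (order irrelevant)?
C(55,42) = 55!/(42!×13!) = 1451182990950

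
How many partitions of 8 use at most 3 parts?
By conjugation, equals partitions of 8 into parts ≤ 3. Let r_j(i) = number of partitions of i into parts ≤ j, for i = 0..8. r_1(i) = 1 for all i; r_j(i) = r_{j-1}(i) + r_j(i-j). Rows j = 2..3: ≤2: 1 1 2 2 3 3 4 4 5; ≤3: 1 1 2 3 4 5 7 8 10. r_3(8) = 10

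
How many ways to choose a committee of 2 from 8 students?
C(8,2) = 8!/(2!×6!) = 28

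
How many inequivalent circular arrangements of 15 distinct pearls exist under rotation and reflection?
(15-1)!/2 = 87178291200/2 = 43589145600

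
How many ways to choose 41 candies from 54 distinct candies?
C(54,41) = 54!/(41!×13!) = 1108176102180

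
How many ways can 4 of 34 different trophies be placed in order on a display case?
P(34,4) = 34!/(34-4)! = 1113024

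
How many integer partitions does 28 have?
Pentagonal recurrence p(n) = p(n-1) + p(n-2) - p(n-5) - p(n-7) + p(n-12) + p(n-15) - ... gives p(0..27) = 1, 1, 2, 3, 5, 7, 11, 15, 22, 30, 42, 56, 77, 101, 135, 176, 231, 297, 385, 490, 627, 792, 1002, 1255, 1575, 1958, 2436, 3010. p(28) = p(27) + p(26) - p(23) - p(21) + p(16) + p(13) - p(6) - p(2) = 3010 + 2436 - 1255 - 792 + 231 + 101 - 11 - 2 = 3718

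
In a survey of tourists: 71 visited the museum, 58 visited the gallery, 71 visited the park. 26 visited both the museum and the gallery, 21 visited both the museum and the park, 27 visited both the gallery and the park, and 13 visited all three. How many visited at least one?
|A∪B∪C| = 71+58+71-26-21-27+13 = 139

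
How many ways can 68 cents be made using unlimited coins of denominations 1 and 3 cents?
Coefficient of x^68 in 1/(1-x^1) · 1/(1-x^3). Use j coins of 3 for j = 0..⌊68/3⌋ = 22, the rest in 1s: 22 + 1 = 23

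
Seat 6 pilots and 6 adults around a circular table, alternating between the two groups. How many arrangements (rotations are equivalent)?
Fix one of the pilots: (6-1)! ways for the remaining pilots, × 6! ways for the adults = 120 × 720 = 86400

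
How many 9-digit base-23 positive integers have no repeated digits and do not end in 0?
Last digit: 22 nonzero choices. First digit: 21 (nonzero, ≠last). Middle 7: P(21,7) = 586051200. Total = 270755654400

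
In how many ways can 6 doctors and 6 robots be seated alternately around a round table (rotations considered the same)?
Fix one of the doctors: (6-1)! ways for the remaining doctors, × 6! ways for the robots = 120 × 720 = 86400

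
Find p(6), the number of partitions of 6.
Pentagonal recurrence p(n) = p(n-1) + p(n-2) - p(n-5) - p(n-7) + p(n-12) + p(n-15) - ... gives p(0..5) = 1, 1, 2, 3, 5, 7. p(6) = p(5) + p(4) - p(1) = 7 + 5 - 1 = 11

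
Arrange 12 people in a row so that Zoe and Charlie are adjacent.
Treat as block: (12-1)! × 2! = 39916800 × 2 = 79833600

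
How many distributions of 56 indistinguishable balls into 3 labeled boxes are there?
C(56+3-1, 3-1) = C(58, 2) = 1653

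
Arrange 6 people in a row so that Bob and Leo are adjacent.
Treat as block: (6-1)! × 2! = 120 × 2 = 240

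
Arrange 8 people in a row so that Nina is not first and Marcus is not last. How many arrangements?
By inclusion-exclusion: 8! - 2×(8-1)! + (8-2)! = 40320 - 10080 + 720 = 30960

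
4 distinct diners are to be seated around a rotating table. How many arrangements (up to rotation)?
Circular: fix one position, arrange the rest. (4-1)! = 6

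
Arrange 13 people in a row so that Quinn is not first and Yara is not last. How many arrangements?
By inclusion-exclusion: 13! - 2×(13-1)! + (13-2)! = 6227020800 - 958003200 + 39916800 = 5308934400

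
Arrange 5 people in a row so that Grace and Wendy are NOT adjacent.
Total - adjacent = 5! - (5-1)!×2 = 120 - 48 = 72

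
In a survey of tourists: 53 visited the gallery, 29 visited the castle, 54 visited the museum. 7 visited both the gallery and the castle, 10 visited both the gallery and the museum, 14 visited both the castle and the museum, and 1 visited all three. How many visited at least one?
|A∪B∪C| = 53+29+54-7-10-14+1 = 106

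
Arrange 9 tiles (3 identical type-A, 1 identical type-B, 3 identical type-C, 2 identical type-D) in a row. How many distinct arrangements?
9! / (3! × 1! × 3! × 2!) = 5040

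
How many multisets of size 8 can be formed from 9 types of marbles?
C(8+9-1, 9-1) = C(16, 8) = 12870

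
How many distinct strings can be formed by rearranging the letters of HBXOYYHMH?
9! / (3! × 1! × 1! × 2! × 1! × 1!) = 30240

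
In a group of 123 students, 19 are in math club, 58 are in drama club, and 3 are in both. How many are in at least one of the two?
|A∪B| = |A| + |B| - |A∩B| = 19 + 58 - 3 = 74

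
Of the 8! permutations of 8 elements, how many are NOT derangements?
Complement of the derangements. !8 = Σ_{j=0}^{8} (-1)^j·8!/j! = 40320 - 40320 + 20160 - 6720 + 1680 - 336 + 56 - 8 + 1 = 14833. 8! - !8 = 40320 - 14833 = 25487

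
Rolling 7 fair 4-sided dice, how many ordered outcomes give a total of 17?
Coefficient of x^17 in (x + x² + ... + x^4)^7. By inclusion-exclusion on dice exceeding 4: Σ_j (-1)^j C(7,j)·C(17-1-4j, 6) = C(7,0)·C(16,6) - C(7,1)·C(12,6) + C(7,2)·C(8,6) = 1·8008 - 7·924 + 21·28 = 2128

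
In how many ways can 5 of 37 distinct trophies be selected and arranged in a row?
P(37,5) = 37!/(37-5)! = 52307640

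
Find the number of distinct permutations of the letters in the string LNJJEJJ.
7! / (4! × 1! × 1! × 1!) = 210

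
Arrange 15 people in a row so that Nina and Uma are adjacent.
Treat as block: (15-1)! × 2! = 87178291200 × 2 = 174356582400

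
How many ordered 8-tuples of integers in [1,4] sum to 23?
Coefficient of x^23 in (x + x² + ... + x^4)^8. By inclusion-exclusion on dice exceeding 4: Σ_j (-1)^j C(8,j)·C(23-1-4j, 7) = C(8,0)·C(22,7) - C(8,1)·C(18,7) + C(8,2)·C(14,7) - C(8,3)·C(10,7) = 1·170544 - 8·31824 + 28·3432 - 56·120 = 5328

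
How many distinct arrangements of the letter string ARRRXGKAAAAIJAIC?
16! / (1! × 1! × 1! × 2! × 1! × 1! × 6! × 3!) = 2421619200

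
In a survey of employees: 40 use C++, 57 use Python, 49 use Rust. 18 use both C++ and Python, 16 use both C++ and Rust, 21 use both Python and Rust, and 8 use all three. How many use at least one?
|A∪B∪C| = 40+57+49-18-16-21+8 = 99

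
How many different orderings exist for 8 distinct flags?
8! = 40320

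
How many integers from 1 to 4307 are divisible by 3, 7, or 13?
⌊4307/3⌋+⌊4307/7⌋+⌊4307/13⌋ - ⌊4307/21⌋-⌊4307/39⌋-⌊4307/91⌋ + ⌊4307/273⌋ = 1435+615+331 - 205-110-47 + 15 = 2034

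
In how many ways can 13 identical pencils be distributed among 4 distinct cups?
C(13+4-1, 4-1) = C(16, 3) = 560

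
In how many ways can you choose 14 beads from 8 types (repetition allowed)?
C(14+8-1, 8-1) = C(21, 7) = 116280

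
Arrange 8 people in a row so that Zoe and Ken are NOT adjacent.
Total - adjacent = 8! - (8-1)!×2 = 40320 - 10080 = 30240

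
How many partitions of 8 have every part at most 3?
Let r_j(i) = number of partitions of i into parts ≤ j, for i = 0..8. r_1(i) = 1 for all i; r_j(i) = r_{j-1}(i) + r_j(i-j). Rows j = 2..3: ≤2: 1 1 2 2 3 3 4 4 5; ≤3: 1 1 2 3 4 5 7 8 10. r_3(8) = 10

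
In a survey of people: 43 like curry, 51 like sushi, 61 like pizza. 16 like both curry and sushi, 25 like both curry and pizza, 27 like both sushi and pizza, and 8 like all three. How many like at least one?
|A∪B∪C| = 43+51+61-16-25-27+8 = 95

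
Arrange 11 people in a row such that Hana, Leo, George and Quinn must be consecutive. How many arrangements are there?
Treat the 4 as one block: (11-4+1)! × 4! = 40320 × 24 = 967680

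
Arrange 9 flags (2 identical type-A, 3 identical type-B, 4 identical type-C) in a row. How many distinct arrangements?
9! / (2! × 3! × 4!) = 1260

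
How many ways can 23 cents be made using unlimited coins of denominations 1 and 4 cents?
Coefficient of x^23 in 1/(1-x^1) · 1/(1-x^4). Use j coins of 4 for j = 0..⌊23/4⌋ = 5, the rest in 1s: 5 + 1 = 6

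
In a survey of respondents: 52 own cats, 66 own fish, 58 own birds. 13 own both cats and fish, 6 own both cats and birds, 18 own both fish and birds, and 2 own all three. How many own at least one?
|A∪B∪C| = 52+66+58-13-6-18+2 = 141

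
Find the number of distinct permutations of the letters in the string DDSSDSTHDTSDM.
13! / (1! × 1! × 2! × 4! × 5!) = 1081080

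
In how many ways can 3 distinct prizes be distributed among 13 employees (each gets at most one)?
P(13,3) = 13!/(13-3)! = 1716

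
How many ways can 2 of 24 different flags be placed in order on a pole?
P(24,2) = 24!/(24-2)! = 552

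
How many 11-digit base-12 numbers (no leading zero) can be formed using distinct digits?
First digit: 11 choices (nonzero). Then descending: 11 × 11 × 10 × 9 × 8 × 7 × 6 × 5 × 4 × 3 × 2 = 439084800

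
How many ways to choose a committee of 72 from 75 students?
C(75,72) = 75!/(72!×3!) = 67525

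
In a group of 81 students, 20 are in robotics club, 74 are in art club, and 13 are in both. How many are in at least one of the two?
|A∪B| = |A| + |B| - |A∩B| = 20 + 74 - 13 = 81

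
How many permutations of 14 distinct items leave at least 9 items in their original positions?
Exactly j fixed points: C(14,j)·!(14-j); sum over j ≥ 9 (derangement numbers via !m = (m-1)·(!(m-1) + !(m-2)): !0..!5 = 1, 0, 1, 2, 9, 44). Σ_{j=9}^{14} C(14,j)·!(14-j) = C(14,9)·!5 + C(14,10)·!4 + C(14,11)·!3 + C(14,12)·!2 + C(14,13)·!1 + C(14,14)·!0 = 2002·44 + 1001·9 + 364·2 + 91·1 + 14·0 + 1·1 = 97917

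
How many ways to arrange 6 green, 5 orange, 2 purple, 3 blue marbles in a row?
16! / (6! × 5! × 2! × 3!) = 20180160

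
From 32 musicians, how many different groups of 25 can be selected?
C(32,25) = 32!/(25!×7!) = 3365856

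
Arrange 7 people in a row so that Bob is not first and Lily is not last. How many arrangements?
By inclusion-exclusion: 7! - 2×(7-1)! + (7-2)! = 5040 - 1440 + 120 = 3720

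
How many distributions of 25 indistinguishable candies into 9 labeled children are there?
C(25+9-1, 9-1) = C(33, 8) = 13884156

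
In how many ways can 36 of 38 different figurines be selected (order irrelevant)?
C(38,36) = 38!/(36!×2!) = 703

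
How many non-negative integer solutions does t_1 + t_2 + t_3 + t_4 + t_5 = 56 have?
C(56+5-1, 5-1) = C(60, 4) = 487635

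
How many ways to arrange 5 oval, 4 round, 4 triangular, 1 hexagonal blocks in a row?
14! / (5! × 4! × 4! × 1!) = 1261260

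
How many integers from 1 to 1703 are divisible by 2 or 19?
⌊1703/2⌋ + ⌊1703/19⌋ - ⌊1703/38⌋ = 851 + 89 - 44 = 896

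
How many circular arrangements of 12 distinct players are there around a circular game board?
Circular: fix one position, arrange the rest. (12-1)! = 39916800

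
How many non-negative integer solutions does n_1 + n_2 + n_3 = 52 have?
C(52+3-1, 3-1) = C(54, 2) = 1431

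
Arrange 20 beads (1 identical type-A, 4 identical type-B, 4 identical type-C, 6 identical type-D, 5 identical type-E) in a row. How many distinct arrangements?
20! / (1! × 4! × 4! × 6! × 5!) = 48886437600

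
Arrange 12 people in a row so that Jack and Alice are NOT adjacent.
Total - adjacent = 12! - (12-1)!×2 = 479001600 - 79833600 = 399168000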